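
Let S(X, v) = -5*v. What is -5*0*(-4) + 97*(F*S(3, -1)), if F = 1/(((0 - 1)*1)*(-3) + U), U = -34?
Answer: -485/31 ≈ -15.645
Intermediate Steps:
F = -1/31 (F = 1/(((0 - 1)*1)*(-3) - 34) = 1/(-1*1*(-3) - 34) = 1/(-1*(-3) - 34) = 1/(3 - 34) = 1/(-31) = -1/31 ≈ -0.032258)
-5*0*(-4) + 97*(F*S(3, -1)) = -5*0*(-4) + 97*(-(-5)*(-1)/31) = 0*(-4) + 97*(-1/31*5) = 0 + 97*(-5/31) = 0 - 485/31 = -485/31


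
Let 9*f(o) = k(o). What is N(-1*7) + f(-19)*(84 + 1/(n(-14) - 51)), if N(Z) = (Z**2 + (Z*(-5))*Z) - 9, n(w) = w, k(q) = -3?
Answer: -45434/195 ≈ -232.99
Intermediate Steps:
f(o) = -1/3 (f(o) = (1/9)*(-3) = -1/3)
N(Z) = -9 - 4*Z**2 (N(Z) = (Z**2 + (-5*Z)*Z) - 9 = (Z**2 - 5*Z**2) - 9 = -4*Z**2 - 9 = -9 - 4*Z**2)
N(-1*7) + f(-19)*(84 + 1/(n(-14) - 51)) = (-9 - 4*(-1*7)**2) - (84 + 1/(-14 - 51))/3 = (-9 - 4*(-7)**2) - (84 + 1/(-65))/3 = (-9 - 4*49) - (84 - 1/65)/3 = (-9 - 196) - 1/3*5459/65 = -205 - 5459/195 = -45434/195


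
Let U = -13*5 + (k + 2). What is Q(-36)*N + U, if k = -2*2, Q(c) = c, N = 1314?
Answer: -47371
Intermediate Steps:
k = -4
U = -67 (U = -13*5 + (-4 + 2) = -65 - 2 = -67)
Q(-36)*N + U = -36*1314 - 67 = -47304 - 67 = -47371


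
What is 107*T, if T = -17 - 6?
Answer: -2461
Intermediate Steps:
T = -23
107*T = 107*(-23) = -2461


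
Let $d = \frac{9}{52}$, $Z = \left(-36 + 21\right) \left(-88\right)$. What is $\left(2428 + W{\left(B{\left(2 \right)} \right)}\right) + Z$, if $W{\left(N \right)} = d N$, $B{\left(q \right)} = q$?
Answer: $\frac{97457}{26} \approx 3748.3$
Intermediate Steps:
$Z = 1320$ ($Z = \left(-15\right) \left(-88\right) = 1320$)
$d = \frac{9}{52}$ ($d = 9 \cdot \frac{1}{52} = \frac{9}{52} \approx 0.17308$)
$W{\left(N \right)} = \frac{9 N}{52}$
$\left(2428 + W{\left(B{\left(2 \right)} \right)}\right) + Z = \left(2428 + \frac{9}{52} \cdot 2\right) + 1320 = \left(2428 + \frac{9}{26}\right) + 1320 = \frac{63137}{26} + 1320 = \frac{97457}{26}$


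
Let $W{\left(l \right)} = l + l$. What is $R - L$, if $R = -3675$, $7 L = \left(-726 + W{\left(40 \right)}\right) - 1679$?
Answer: $- \frac{23400}{7} \approx -3342.9$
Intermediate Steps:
$W{\left(l \right)} = 2 l$
$L = - \frac{2325}{7}$ ($L = \frac{\left(-726 + 2 \cdot 40\right) - 1679}{7} = \frac{\left(-726 + 80\right) - 1679}{7} = \frac{-646 - 1679}{7} = \frac{1}{7} \left(-2325\right) = - \frac{2325}{7} \approx -332.14$)
$R - L = -3675 - - \frac{2325}{7} = -3675 + \frac{2325}{7} = - \frac{23400}{7}$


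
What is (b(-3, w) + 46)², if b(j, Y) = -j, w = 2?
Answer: 2401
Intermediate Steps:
(b(-3, w) + 46)² = (-1*(-3) + 46)² = (3 + 46)² = 49² = 2401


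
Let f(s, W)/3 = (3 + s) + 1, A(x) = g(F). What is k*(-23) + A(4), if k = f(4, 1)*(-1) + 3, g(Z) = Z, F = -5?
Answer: 478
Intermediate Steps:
A(x) = -5
f(s, W) = 12 + 3*s (f(s, W) = 3*((3 + s) + 1) = 3*(4 + s) = 12 + 3*s)
k = -21 (k = (12 + 3*4)*(-1) + 3 = (12 + 12)*(-1) + 3 = 24*(-1) + 3 = -24 + 3 = -21)
k*(-23) + A(4) = -21*(-23) - 5 = 483 - 5 = 478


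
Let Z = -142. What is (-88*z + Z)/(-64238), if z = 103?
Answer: 4603/32119 ≈ 0.14331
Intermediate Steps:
(-88*z + Z)/(-64238) = (-88*103 - 142)/(-64238) = (-9064 - 142)*(-1/64238) = -9206*(-1/64238) = 4603/32119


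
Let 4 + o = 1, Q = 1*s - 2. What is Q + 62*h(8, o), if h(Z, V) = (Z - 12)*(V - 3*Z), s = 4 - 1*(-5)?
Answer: 6703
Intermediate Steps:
s = 9 (s = 4 + 5 = 9)
Q = 7 (Q = 1*9 - 2 = 9 - 2 = 7)
o = -3 (o = -4 + 1 = -3)
h(Z, V) = (-12 + Z)*(V - 3*Z)
Q + 62*h(8, o) = 7 + 62*(-12*(-3) - 3*8**2 + 36*8 - 3*8) = 7 + 62*(36 - 3*64 + 288 - 24) = 7 + 62*(36 - 192 + 288 - 24) = 7 + 62*108 = 7 + 6696 = 6703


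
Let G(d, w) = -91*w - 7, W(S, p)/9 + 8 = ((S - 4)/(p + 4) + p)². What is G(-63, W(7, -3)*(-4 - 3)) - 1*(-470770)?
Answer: 424899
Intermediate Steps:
W(S, p) = -72 + 9*(p + (-4 + S)/(4 + p))² (W(S, p) = -72 + 9*((S - 4)/(p + 4) + p)² = -72 + 9*((-4 + S)/(4 + p) + p)² = -72 + 9*(p + (-4 + S)/(4 + p))²)
G(d, w) = -7 - 91*w (G(d, w) = -91*w - 7 = -7 - 91*w)
G(-63, W(7, -3)*(-4 - 3)) - 1*(-470770) = (-7 - 91*(-72 + 9*(-4 + 7 + (-3)² + 4*(-3))²/(4 - 3)²)*(-4 - 3)) - 1*(-470770) = (-7 - 91*(-72 + 9*(-4 + 7 + 9 - 12)²/1²)*(-7)) + 470770 = (-7 - 91*(-72 + 9*1*0²)*(-7)) + 470770 = (-7 - 91*(-72 + 9*1*0)*(-7)) + 470770 = (-7 - 91*(-72 + 0)*(-7)) + 470770 = (-7 - (-6552)*(-7)) + 470770 = (-7 - 91*504) + 470770 = (-7 - 45864) + 470770 = -45871 + 470770 = 424899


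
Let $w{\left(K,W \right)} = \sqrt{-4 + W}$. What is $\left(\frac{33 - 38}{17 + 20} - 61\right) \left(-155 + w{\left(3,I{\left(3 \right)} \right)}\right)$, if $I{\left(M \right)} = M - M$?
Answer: $\frac{350610}{37} - \frac{4524 i}{37} \approx 9475.9 - 122.27 i$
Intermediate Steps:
$I{\left(M \right)} = 0$
$\left(\frac{33 - 38}{17 + 20} - 61\right) \left(-155 + w{\left(3,I{\left(3 \right)} \right)}\right) = \left(\frac{33 - 38}{17 + 20} - 61\right) \left(-155 + \sqrt{-4 + 0}\right) = \left(- \frac{5}{37} - 61\right) \left(-155 + \sqrt{-4}\right) = \left(\left(-5\right) \frac{1}{37} - 61\right) \left(-155 + 2 i\right) = \left(- \frac{5}{37} - 61\right) \left(-155 + 2 i\right) = - \frac{2262 \left(-155 + 2 i\right)}{37} = \frac{350610}{37} - \frac{4524 i}{37}$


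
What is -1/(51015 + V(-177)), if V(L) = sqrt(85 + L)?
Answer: I/(-51015*I + 2*sqrt(23)) ≈ -1.9602e-5 + 3.6855e-9*I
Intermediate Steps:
-1/(51015 + V(-177)) = -1/(51015 + sqrt(85 - 177)) = -1/(51015 + sqrt(-92)) = -1/(51015 + 2*I*sqrt(23))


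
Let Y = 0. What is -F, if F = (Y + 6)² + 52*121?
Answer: -6328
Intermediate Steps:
F = 6328 (F = (0 + 6)² + 52*121 = 6² + 6292 = 36 + 6292 = 6328)
-F = -1*6328 = -6328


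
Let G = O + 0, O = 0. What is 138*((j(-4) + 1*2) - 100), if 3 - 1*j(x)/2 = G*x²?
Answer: -12696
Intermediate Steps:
G = 0 (G = 0 + 0 = 0)
j(x) = 6 (j(x) = 6 - 0*x² = 6 - 2*0 = 6 + 0 = 6)
138*((j(-4) + 1*2) - 100) = 138*((6 + 1*2) - 100) = 138*((6 + 2) - 100) = 138*(8 - 100) = 138*(-92) = -12696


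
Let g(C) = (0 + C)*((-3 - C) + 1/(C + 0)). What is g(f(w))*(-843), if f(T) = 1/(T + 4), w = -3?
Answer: 2529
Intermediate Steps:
f(T) = 1/(4 + T)
g(C) = C*(-3 + 1/C - C) (g(C) = C*((-3 - C) + 1/C) = C*(-3 + 1/C - C))
g(f(w))*(-843) = (1 - (1/(4 - 3))**2 - 3/(4 - 3))*(-843) = (1 - (1/1)**2 - 3/1)*(-843) = (1 - 1*1**2 - 3*1)*(-843) = (1 - 1*1 - 3)*(-843) = (1 - 1 - 3)*(-843) = -3*(-843) = 2529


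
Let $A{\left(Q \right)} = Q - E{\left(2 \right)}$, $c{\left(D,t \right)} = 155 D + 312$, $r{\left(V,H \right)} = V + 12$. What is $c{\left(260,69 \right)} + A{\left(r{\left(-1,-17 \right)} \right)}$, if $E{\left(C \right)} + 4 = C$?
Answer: $40625$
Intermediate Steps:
$E{\left(C \right)} = -4 + C$
$r{\left(V,H \right)} = 12 + V$
$c{\left(D,t \right)} = 312 + 155 D$
$A{\left(Q \right)} = 2 + Q$ ($A{\left(Q \right)} = Q - \left(-4 + 2\right) = Q - -2 = Q + 2 = 2 + Q$)
$c{\left(260,69 \right)} + A{\left(r{\left(-1,-17 \right)} \right)} = \left(312 + 155 \cdot 260\right) + \left(2 + \left(12 - 1\right)\right) = \left(312 + 40300\right) + \left(2 + 11\right) = 40612 + 13 = 40625$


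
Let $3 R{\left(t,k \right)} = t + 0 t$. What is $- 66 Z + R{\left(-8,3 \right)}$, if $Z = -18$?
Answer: $\frac{3556}{3} \approx 1185.3$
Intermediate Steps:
$R{\left(t,k \right)} = \frac{t}{3}$ ($R{\left(t,k \right)} = \frac{t + 0 t}{3} = \frac{t + 0}{3} = \frac{t}{3}$)
$- 66 Z + R{\left(-8,3 \right)} = \left(-66\right) \left(-18\right) + \frac{1}{3} \left(-8\right) = 1188 - \frac{8}{3} = \frac{3556}{3}$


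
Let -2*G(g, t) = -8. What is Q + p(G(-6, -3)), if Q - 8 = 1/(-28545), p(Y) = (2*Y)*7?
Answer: 1826879/28545 ≈ 64.000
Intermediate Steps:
G(g, t) = 4 (G(g, t) = -½*(-8) = 4)
p(Y) = 14*Y
Q = 228359/28545 (Q = 8 + 1/(-28545) = 8 - 1/28545 = 228359/28545 ≈ 8.0000)
Q + p(G(-6, -3)) = 228359/28545 + 14*4 = 228359/28545 + 56 = 1826879/28545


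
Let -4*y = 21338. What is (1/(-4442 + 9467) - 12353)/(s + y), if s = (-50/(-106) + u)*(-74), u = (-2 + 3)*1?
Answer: 6579825344/2899430025 ≈ 2.2694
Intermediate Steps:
y = -10669/2 (y = -1/4*21338 = -10669/2 ≈ -5334.5)
u = 1 (u = 1*1 = 1)
s = -5772/53 (s = (-50/(-106) + 1)*(-74) = (-50*(-1/106) + 1)*(-74) = (25/53 + 1)*(-74) = (78/53)*(-74) = -5772/53 ≈ -108.91)
(1/(-4442 + 9467) - 12353)/(s + y) = (1/(-4442 + 9467) - 12353)/(-5772/53 - 10669/2) = (1/5025 - 12353)/(-577001/106) = (1/5025 - 12353)*(-106/577001) = -62073824/5025*(-106/577001) = 6579825344/2899430025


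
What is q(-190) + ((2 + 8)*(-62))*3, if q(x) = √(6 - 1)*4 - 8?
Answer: -1868 + 4*√5 ≈ -1859.1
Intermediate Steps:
q(x) = -8 + 4*√5 (q(x) = √5*4 - 8 = 4*√5 - 8 = -8 + 4*√5)
q(-190) + ((2 + 8)*(-62))*3 = (-8 + 4*√5) + ((2 + 8)*(-62))*3 = (-8 + 4*√5) + (10*(-62))*3 = (-8 + 4*√5) - 620*3 = (-8 + 4*√5) - 1860 = -1868 + 4*√5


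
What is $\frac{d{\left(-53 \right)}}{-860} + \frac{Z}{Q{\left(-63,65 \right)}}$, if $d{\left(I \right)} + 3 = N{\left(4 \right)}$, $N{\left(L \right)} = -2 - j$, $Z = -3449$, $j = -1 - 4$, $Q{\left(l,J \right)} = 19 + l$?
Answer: $\frac{3449}{44} \approx 78.386$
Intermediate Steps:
$j = -5$ ($j = -1 - 4 = -5$)
$N{\left(L \right)} = 3$ ($N{\left(L \right)} = -2 - -5 = -2 + 5 = 3$)
$d{\left(I \right)} = 0$ ($d{\left(I \right)} = -3 + 3 = 0$)
$\frac{d{\left(-53 \right)}}{-860} + \frac{Z}{Q{\left(-63,65 \right)}} = \frac{0}{-860} - \frac{3449}{19 - 63} = 0 \left(- \frac{1}{860}\right) - \frac{3449}{-44} = 0 - - \frac{3449}{44} = 0 + \frac{3449}{44} = \frac{3449}{44}$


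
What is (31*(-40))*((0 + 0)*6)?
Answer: 0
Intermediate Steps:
(31*(-40))*((0 + 0)*6) = -0*6 = -1240*0 = 0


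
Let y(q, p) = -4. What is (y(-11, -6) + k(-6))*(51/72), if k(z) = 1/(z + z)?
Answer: -833/288 ≈ -2.8924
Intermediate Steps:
k(z) = 1/(2*z)
(y(-11, -6) + k(-6))*(51/72) = (-4 + (½)/(-6))*(51/72) = (-4 + (½)*(-⅙))*(51*(1/72)) = (-4 - 1/12)*(17/24) = -49/12*17/24 = -833/288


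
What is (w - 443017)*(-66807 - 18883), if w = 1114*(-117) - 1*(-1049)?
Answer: 49040901140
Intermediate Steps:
w = -129289 (w = -130338 + 1049 = -129289)
(w - 443017)*(-66807 - 18883) = (-129289 - 443017)*(-66807 - 18883) = -572306*(-85690) = 49040901140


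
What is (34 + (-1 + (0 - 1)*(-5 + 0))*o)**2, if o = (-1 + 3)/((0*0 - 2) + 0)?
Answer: 900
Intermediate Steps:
o = -1 (o = 2/((0 - 2) + 0) = 2/(-2 + 0) = 2/(-2) = 2*(-1/2) = -1)
(34 + (-1 + (0 - 1)*(-5 + 0))*o)**2 = (34 + (-1 + (0 - 1)*(-5 + 0))*(-1))**2 = (34 + (-1 - 1*(-5))*(-1))**2 = (34 + (-1 + 5)*(-1))**2 = (34 + 4*(-1))**2 = (34 - 4)**2 = 30**2 = 900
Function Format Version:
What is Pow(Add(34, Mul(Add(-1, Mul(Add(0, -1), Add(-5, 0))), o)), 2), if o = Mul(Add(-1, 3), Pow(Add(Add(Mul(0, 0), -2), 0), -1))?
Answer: 900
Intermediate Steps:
o = -1 (o = Mul(2, Pow(Add(Add(0, -2), 0), -1)) = Mul(2, Pow(Add(-2, 0), -1)) = Mul(2, Pow(-2, -1)) = Mul(2, Rational(-1, 2)) = -1)
Pow(Add(34, Mul(Add(-1, Mul(Add(0, -1), Add(-5, 0))), o)), 2) = Pow(Add(34, Mul(Add(-1, Mul(Add(0, -1), Add(-5, 0))), -1)), 2) = Pow(Add(34, Mul(Add(-1, Mul(-1, -5)), -1)), 2) = Pow(Add(34, Mul(Add(-1, 5), -1)), 2) = Pow(Add(34, Mul(4, -1)), 2) = Pow(Add(34, -4), 2) = Pow(30, 2) = 900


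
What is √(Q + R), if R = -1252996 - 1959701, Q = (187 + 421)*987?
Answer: 3*I*√290289 ≈ 1616.4*I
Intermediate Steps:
Q = 600096 (Q = 608*987 = 600096)
R = -3212697
√(Q + R) = √(600096 - 3212697) = √(-2612601) = 3*I*√290289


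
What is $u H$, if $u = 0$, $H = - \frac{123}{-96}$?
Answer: $0$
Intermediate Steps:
$H = \frac{41}{32}$ ($H = \left(-123\right) \left(- \frac{1}{96}\right) = \frac{41}{32} \approx 1.2813$)
$u H = 0 \cdot \frac{41}{32} = 0$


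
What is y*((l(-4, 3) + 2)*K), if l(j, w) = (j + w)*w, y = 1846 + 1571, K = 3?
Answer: -10251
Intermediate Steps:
y = 3417
l(j, w) = w*(j + w)
y*((l(-4, 3) + 2)*K) = 3417*((3*(-4 + 3) + 2)*3) = 3417*((3*(-1) + 2)*3) = 3417*((-3 + 2)*3) = 3417*(-1*3) = 3417*(-3) = -10251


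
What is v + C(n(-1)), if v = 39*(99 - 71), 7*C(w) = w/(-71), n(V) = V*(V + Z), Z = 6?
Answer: 542729/497 ≈ 1092.0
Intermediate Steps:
n(V) = V*(6 + V) (n(V) = V*(V + 6) = V*(6 + V))
C(w) = -w/497 (C(w) = (w/(-71))/7 = (w*(-1/71))/7 = (-w/71)/7 = -w/497)
v = 1092 (v = 39*28 = 1092)
v + C(n(-1)) = 1092 - (-1)*(6 - 1)/497 = 1092 - (-1)*5/497 = 1092 - 1/497*(-5) = 1092 + 5/497 = 542729/497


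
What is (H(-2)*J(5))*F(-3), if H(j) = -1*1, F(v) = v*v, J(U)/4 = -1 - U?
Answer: 216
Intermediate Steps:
J(U) = -4 - 4*U (J(U) = 4*(-1 - U) = -4 - 4*U)
F(v) = v²
H(j) = -1
(H(-2)*J(5))*F(-3) = -(-4 - 4*5)*(-3)² = -(-4 - 20)*9 = -1*(-24)*9 = 24*9 = 216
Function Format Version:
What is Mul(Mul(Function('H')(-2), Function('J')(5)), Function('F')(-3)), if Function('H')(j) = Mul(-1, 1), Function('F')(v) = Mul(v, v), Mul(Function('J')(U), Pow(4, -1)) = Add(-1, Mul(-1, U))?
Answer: 216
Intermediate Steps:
Function('J')(U) = Add(-4, Mul(-4, U)) (Function('J')(U) = Mul(4, Add(-1, Mul(-1, U))) = Add(-4, Mul(-4, U)))
Function('F')(v) = Pow(v, 2)
Function('H')(j) = -1
Mul(Mul(Function('H')(-2), Function('J')(5)), Function('F')(-3)) = Mul(Mul(-1, Add(-4, Mul(-4, 5))), Pow(-3, 2)) = Mul(Mul(-1, Add(-4, -20)), 9) = Mul(Mul(-1, -24), 9) = Mul(24, 9) = 216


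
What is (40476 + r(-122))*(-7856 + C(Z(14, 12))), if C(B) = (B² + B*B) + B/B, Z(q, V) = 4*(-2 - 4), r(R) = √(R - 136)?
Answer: -271310628 - 6703*I*√258 ≈ -2.7131e+8 - 1.0767e+5*I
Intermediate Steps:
r(R) = √(-136 + R)
Z(q, V) = -24 (Z(q, V) = 4*(-6) = -24)
C(B) = 1 + 2*B² (C(B) = (B² + B²) + 1 = 2*B² + 1 = 1 + 2*B²)
(40476 + r(-122))*(-7856 + C(Z(14, 12))) = (40476 + √(-136 - 122))*(-7856 + (1 + 2*(-24)²)) = (40476 + √(-258))*(-7856 + (1 + 2*576)) = (40476 + I*√258)*(-7856 + (1 + 1152)) = (40476 + I*√258)*(-7856 + 1153) = (40476 + I*√258)*(-6703) = -271310628 - 6703*I*√258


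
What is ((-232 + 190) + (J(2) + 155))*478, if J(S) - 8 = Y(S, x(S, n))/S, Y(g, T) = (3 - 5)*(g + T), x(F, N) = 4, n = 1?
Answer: 54970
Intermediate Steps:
Y(g, T) = -2*T - 2*g (Y(g, T) = -2*(T + g) = -2*T - 2*g)
J(S) = 8 + (-8 - 2*S)/S (J(S) = 8 + (-2*4 - 2*S)/S = 8 + (-8 - 2*S)/S)
((-232 + 190) + (J(2) + 155))*478 = ((-232 + 190) + ((6 - 8/2) + 155))*478 = (-42 + ((6 - 8*½) + 155))*478 = (-42 + ((6 - 4) + 155))*478 = (-42 + (2 + 155))*478 = (-42 + 157)*478 = 115*478 = 54970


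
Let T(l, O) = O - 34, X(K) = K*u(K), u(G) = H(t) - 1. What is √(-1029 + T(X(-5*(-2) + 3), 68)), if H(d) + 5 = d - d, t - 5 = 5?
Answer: I*√995 ≈ 31.544*I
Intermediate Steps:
t = 10 (t = 5 + 5 = 10)
H(d) = -5 (H(d) = -5 + (d - d) = -5 + 0 = -5)
u(G) = -6 (u(G) = -5 - 1 = -6)
X(K) = -6*K (X(K) = K*(-6) = -6*K)
T(l, O) = -34 + O
√(-1029 + T(X(-5*(-2) + 3), 68)) = √(-1029 + (-34 + 68)) = √(-1029 + 34) = √(-995) = I*√995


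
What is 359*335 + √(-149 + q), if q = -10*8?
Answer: 120265 + I*√229 ≈ 1.2027e+5 + 15.133*I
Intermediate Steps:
q = -80
359*335 + √(-149 + q) = 359*335 + √(-149 - 80) = 120265 + √(-229) = 120265 + I*√229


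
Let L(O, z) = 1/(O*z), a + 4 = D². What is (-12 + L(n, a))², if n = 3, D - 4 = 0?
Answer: 185761/1296 ≈ 143.33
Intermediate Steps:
D = 4 (D = 4 + 0 = 4)
a = 12 (a = -4 + 4² = -4 + 16 = 12)
L(O, z) = 1/(O*z)
(-12 + L(n, a))² = (-12 + 1/(3*12))² = (-12 + (⅓)*(1/12))² = (-12 + 1/36)² = (-431/36)² = 185761/1296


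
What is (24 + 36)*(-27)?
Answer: -1620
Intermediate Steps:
(24 + 36)*(-27) = 60*(-27) = -1620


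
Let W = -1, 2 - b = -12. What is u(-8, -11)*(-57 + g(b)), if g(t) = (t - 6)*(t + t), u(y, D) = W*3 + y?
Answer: -1837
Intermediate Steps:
b = 14 (b = 2 - 1*(-12) = 2 + 12 = 14)
u(y, D) = -3 + y (u(y, D) = -1*3 + y = -3 + y)
g(t) = 2*t*(-6 + t) (g(t) = (-6 + t)*(2*t) = 2*t*(-6 + t))
u(-8, -11)*(-57 + g(b)) = (-3 - 8)*(-57 + 2*14*(-6 + 14)) = -11*(-57 + 2*14*8) = -11*(-57 + 224) = -11*167 = -1837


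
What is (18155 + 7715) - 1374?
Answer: 24496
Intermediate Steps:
(18155 + 7715) - 1374 = 25870 - 1374 = 24496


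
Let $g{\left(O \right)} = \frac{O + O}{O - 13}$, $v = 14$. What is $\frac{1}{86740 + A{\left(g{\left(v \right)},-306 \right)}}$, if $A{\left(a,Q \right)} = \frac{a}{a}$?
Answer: $\frac{1}{86741} \approx 1.1529 \cdot 10^{-5}$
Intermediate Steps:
$g{\left(O \right)} = \frac{2 O}{-13 + O}$
$A{\left(a,Q \right)} = 1$
$\frac{1}{86740 + A{\left(g{\left(v \right)},-306 \right)}} = \frac{1}{86740 + 1} = \frac{1}{86741}$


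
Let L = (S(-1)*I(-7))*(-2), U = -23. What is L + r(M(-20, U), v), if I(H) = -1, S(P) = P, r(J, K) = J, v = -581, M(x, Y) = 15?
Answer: 13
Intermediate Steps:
L = -2 (L = -1*(-1)*(-2) = 1*(-2) = -2)
L + r(M(-20, U), v) = -2 + 15 = 13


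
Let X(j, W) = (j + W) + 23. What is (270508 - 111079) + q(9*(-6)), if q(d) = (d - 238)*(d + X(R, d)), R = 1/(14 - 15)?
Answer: 184541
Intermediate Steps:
R = -1 (R = 1/(-1) = -1)
X(j, W) = 23 + W + j (X(j, W) = (W + j) + 23 = 23 + W + j)
q(d) = (-238 + d)*(22 + 2*d) (q(d) = (d - 238)*(d + (23 + d - 1)) = (-238 + d)*(d + (22 + d)) = (-238 + d)*(22 + 2*d))
(270508 - 111079) + q(9*(-6)) = (270508 - 111079) + (-5236 - 4086*(-6) + 2*(9*(-6))**2) = 159429 + (-5236 - 454*(-54) + 2*(-54)**2) = 159429 + (-5236 + 24516 + 2*2916) = 159429 + (-5236 + 24516 + 5832) = 159429 + 25112 = 184541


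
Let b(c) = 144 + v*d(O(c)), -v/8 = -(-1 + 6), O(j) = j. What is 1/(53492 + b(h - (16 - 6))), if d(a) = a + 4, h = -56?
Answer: 1/51156 ≈ 1.9548e-5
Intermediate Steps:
v = 40 (v = -(-8)*(-1 + 6) = -(-8)*5 = -8*(-5) = 40)
d(a) = 4 + a
b(c) = 304 + 40*c (b(c) = 144 + 40*(4 + c) = 144 + (160 + 40*c) = 304 + 40*c)
1/(53492 + b(h - (16 - 6))) = 1/(53492 + (304 + 40*(-56 - (16 - 6)))) = 1/(53492 + (304 + 40*(-56 - 1*10))) = 1/(53492 + (304 + 40*(-56 - 10))) = 1/(53492 + (304 + 40*(-66))) = 1/(53492 + (304 - 2640)) = 1/(53492 - 2336) = 1/51156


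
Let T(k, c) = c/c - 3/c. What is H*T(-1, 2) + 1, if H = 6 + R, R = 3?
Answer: -7/2 ≈ -3.5000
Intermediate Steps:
T(k, c) = 1 - 3/c
H = 9 (H = 6 + 3 = 9)
H*T(-1, 2) + 1 = 9*((-3 + 2)/2) + 1 = 9*((½)*(-1)) + 1 = 9*(-½) + 1 = -9/2 + 1 = -7/2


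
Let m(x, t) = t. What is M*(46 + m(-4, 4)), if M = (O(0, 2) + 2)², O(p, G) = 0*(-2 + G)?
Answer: 200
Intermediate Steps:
O(p, G) = 0
M = 4 (M = (0 + 2)² = 2² = 4)
M*(46 + m(-4, 4)) = 4*(46 + 4) = 4*50 = 200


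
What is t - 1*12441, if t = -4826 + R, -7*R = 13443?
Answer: -134312/7 ≈ -19187.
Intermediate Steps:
R = -13443/7 (R = -⅐*13443 = -13443/7 ≈ -1920.4)
t = -47225/7 (t = -4826 - 13443/7 = -47225/7 ≈ -6746.4)
t - 1*12441 = -47225/7 - 1*12441 = -47225/7 - 12441 = -134312/7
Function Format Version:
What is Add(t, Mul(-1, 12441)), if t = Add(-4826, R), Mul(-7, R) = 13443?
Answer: Rational(-134312, 7) ≈ -19187.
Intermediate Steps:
R = Rational(-13443, 7) (R = Mul(Rational(-1, 7), 13443) = Rational(-13443, 7) ≈ -1920.4)
t = Rational(-47225, 7) (t = Add(-4826, Rational(-13443, 7)) = Rational(-47225, 7) ≈ -6746.4)
Add(t, Mul(-1, 12441)) = Add(Rational(-47225, 7), Mul(-1, 12441)) = Add(Rational(-47225, 7), -12441) = Rational(-134312, 7)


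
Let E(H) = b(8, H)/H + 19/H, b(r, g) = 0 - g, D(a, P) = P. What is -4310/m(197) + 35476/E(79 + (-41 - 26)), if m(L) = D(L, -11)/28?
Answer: 789656/11 ≈ 71787.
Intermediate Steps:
b(r, g) = -g
m(L) = -11/28
E(H) = -1 + 19/H (E(H) = (-H)/H + 19/H = -1 + 19/H)
-4310/m(197) + 35476/E(79 + (-41 - 26)) = -4310/(-11/28) + 35476/(((19 - (79 + (-41 - 26)))/(79 + (-41 - 26)))) = -4310*(-28/11) + 35476/(((19 - (79 - 67))/(79 - 67))) = 120680/11 + 35476/(((19 - 1*12)/12)) = 120680/11 + 35476/(((19 - 12)/12)) = 120680/11 + 35476/(((1/12)*7)) = 120680/11 + 35476/(7/12) = 120680/11 + 35476*(12/7) = 120680/11 + 60816 = 789656/11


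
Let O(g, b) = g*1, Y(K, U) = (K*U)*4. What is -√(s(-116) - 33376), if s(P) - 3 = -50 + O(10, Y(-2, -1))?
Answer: -I*√33413 ≈ -182.79*I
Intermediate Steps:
Y(K, U) = 4*K*U
O(g, b) = g
s(P) = -37 (s(P) = 3 + (-50 + 10) = 3 - 40 = -37)
-√(s(-116) - 33376) = -√(-37 - 33376) = -√(-33413) = -I*√33413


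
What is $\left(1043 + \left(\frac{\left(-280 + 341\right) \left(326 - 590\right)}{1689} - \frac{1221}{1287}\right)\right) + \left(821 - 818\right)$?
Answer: $\frac{22736839}{21957} \approx 1035.5$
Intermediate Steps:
$\left(1043 + \left(\frac{\left(-280 + 341\right) \left(326 - 590\right)}{1689} - \frac{1221}{1287}\right)\right) + \left(821 - 818\right) = \left(1043 + \left(61 \left(-264\right) \frac{1}{1689} - \frac{37}{39}\right)\right) + \left(821 - 818\right) = \left(1043 - \frac{230183}{21957}\right) + 3 = \frac{22670968}{21957} + 3 = \frac{22736839}{21957}$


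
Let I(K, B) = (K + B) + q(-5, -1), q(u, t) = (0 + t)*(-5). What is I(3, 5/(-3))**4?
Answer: 130321/81 ≈ 1608.9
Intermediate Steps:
q(u, t) = -5*t (q(u, t) = t*(-5) = -5*t)
I(K, B) = 5 + B + K (I(K, B) = (K + B) - 5*(-1) = (B + K) + 5 = 5 + B + K)
I(3, 5/(-3))**4 = (5 + 5/(-3) + 3)**4 = (5 + 5*(-1/3) + 3)**4 = (5 - 5/3 + 3)**4 = (19/3)**4 = 130321/81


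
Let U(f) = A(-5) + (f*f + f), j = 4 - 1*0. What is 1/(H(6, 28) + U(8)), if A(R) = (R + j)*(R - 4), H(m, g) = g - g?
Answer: 1/81 ≈ 0.012346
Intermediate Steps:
j = 4 (j = 4 + 0 = 4)
H(m, g) = 0
A(R) = (-4 + R)*(4 + R) (A(R) = (R + 4)*(R - 4) = (4 + R)*(-4 + R) = (-4 + R)*(4 + R))
U(f) = 9 + f + f**2 (U(f) = (-16 + (-5)**2) + (f*f + f) = (-16 + 25) + (f**2 + f) = 9 + (f + f**2) = 9 + f + f**2)
1/(H(6, 28) + U(8)) = 1/(0 + (9 + 8 + 8**2)) = 1/(0 + (9 + 8 + 64)) = 1/(0 + 81) = 1/81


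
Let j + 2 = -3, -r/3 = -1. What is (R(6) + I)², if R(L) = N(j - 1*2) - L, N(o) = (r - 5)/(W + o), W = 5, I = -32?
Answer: 1369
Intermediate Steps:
r = 3 (r = -3*(-1) = 3)
j = -5 (j = -2 - 3 = -5)
N(o) = -2/(5 + o) (N(o) = (3 - 5)/(5 + o) = -2/(5 + o))
R(L) = 1 - L (R(L) = -2/(5 + (-5 - 1*2)) - L = -2/(5 + (-5 - 2)) - L = -2/(5 - 7) - L = -2/(-2) - L = -2*(-½) - L = 1 - L)
(R(6) + I)² = ((1 - 1*6) - 32)² = ((1 - 6) - 32)² = (-5 - 32)² = (-37)² = 1369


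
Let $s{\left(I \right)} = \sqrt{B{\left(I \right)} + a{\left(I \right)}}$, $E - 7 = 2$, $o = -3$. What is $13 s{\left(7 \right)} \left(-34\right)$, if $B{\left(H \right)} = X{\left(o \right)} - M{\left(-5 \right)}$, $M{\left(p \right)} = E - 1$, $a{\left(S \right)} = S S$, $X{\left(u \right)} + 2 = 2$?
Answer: $- 442 \sqrt{41} \approx -2830.2$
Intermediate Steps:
$X{\left(u \right)} = 0$ ($X{\left(u \right)} = -2 + 2 = 0$)
$E = 9$ ($E = 7 + 2 = 9$)
$a{\left(S \right)} = S^{2}$
$M{\left(p \right)} = 8$ ($M{\left(p \right)} = 9 - 1 = 8$)
$B{\left(H \right)} = -8$ ($B{\left(H \right)} = 0 - 8 = -8$)
$s{\left(I \right)} = \sqrt{-8 + I^{2}}$
$13 s{\left(7 \right)} \left(-34\right) = 13 \sqrt{-8 + 7^{2}} \left(-34\right) = 13 \sqrt{-8 + 49} \left(-34\right) = 13 \sqrt{41} \left(-34\right) = - 442 \sqrt{41}$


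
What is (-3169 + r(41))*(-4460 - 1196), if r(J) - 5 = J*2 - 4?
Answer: 17454416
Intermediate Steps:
r(J) = 1 + 2*J (r(J) = 5 + (J*2 - 4) = 5 + (2*J - 4) = 5 + (-4 + 2*J) = 1 + 2*J)
(-3169 + r(41))*(-4460 - 1196) = (-3169 + (1 + 2*41))*(-4460 - 1196) = (-3169 + (1 + 82))*(-5656) = (-3169 + 83)*(-5656) = -3086*(-5656) = 17454416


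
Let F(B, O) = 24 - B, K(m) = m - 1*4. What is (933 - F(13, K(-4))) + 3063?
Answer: 3985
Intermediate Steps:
K(m) = -4 + m (K(m) = m - 4 = -4 + m)
(933 - F(13, K(-4))) + 3063 = (933 - (24 - 1*13)) + 3063 = (933 - (24 - 13)) + 3063 = (933 - 1*11) + 3063 = (933 - 11) + 3063 = 922 + 3063 = 3985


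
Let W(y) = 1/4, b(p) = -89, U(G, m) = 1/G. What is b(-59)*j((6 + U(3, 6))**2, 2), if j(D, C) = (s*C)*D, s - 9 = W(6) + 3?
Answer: -1574321/18 ≈ -87462.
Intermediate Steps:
W(y) = 1/4
s = 49/4 (s = 9 + (1/4 + 3) = 9 + 13/4 = 49/4 ≈ 12.250)
j(D, C) = 49*C*D/4 (j(D, C) = (49*C/4)*D = 49*C*D/4)
b(-59)*j((6 + U(3, 6))**2, 2) = -4361*2*(6 + 1/3)**2/4 = -4361*2*(19/3)**2/4 = -4361*2*361/(4*9) = -89*17689/18 = -1574321/18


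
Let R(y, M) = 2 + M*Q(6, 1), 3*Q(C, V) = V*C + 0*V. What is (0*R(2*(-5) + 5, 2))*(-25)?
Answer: 0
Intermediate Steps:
Q(C, V) = C*V/3 (Q(C, V) = (V*C + 0*V)/3 = (C*V + 0)/3 = (C*V)/3 = C*V/3)
R(y, M) = 2 + 2*M (R(y, M) = 2 + M*((1/3)*6*1) = 2 + M*2 = 2 + 2*M)
(0*R(2*(-5) + 5, 2))*(-25) = (0*(2 + 2*2))*(-25) = (0*(2 + 4))*(-25) = (0*6)*(-25) = 0*(-25) = 0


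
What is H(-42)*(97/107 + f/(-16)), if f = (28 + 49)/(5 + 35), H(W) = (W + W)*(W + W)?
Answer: 23743881/4280 ≈ 5547.6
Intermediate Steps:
H(W) = 4*W² (H(W) = (2*W)*(2*W) = 4*W²)
f = 77/40 ≈ 1.9250
H(-42)*(97/107 + f/(-16)) = (4*(-42)²)*(97/107 + (77/40)/(-16)) = (4*1764)*(97*(1/107) + (77/40)*(-1/16)) = 7056*(97/107 - 77/640) = 7056*(53841/68480) = 23743881/4280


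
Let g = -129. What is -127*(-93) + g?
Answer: 11682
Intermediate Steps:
-127*(-93) + g = -127*(-93) - 129 = 11811 - 129 = 11682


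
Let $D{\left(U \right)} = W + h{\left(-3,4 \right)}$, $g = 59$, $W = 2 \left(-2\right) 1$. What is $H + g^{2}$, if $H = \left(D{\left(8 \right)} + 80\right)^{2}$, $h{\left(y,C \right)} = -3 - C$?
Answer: $8242$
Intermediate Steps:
$W = -4$ ($W = \left(-4\right) 1 = -4$)
$D{\left(U \right)} = -11$ ($D{\left(U \right)} = -4 - 7 = -11$)
$H = 4761$ ($H = \left(-11 + 80\right)^{2} = 69^{2} = 4761$)
$H + g^{2} = 4761 + 59^{2} = 4761 + 3481 = 8242$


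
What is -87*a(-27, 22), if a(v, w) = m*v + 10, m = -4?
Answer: -10266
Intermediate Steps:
a(v, w) = 10 - 4*v (a(v, w) = -4*v + 10 = 10 - 4*v)
-87*a(-27, 22) = -87*(10 - 4*(-27)) = -87*(10 + 108) = -87*118 = -10266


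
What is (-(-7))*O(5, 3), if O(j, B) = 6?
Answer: 42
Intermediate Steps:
(-(-7))*O(5, 3) = -(-7)*6 = -7*(-1)*6 = 7*6 = 42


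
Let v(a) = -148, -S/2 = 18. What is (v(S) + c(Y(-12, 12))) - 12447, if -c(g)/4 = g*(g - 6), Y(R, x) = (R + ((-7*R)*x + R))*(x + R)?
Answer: -12595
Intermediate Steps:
S = -36 (S = -2*18 = -36)
Y(R, x) = (R + x)*(2*R - 7*R*x) (Y(R, x) = (R + (-7*R*x + R))*(R + x) = (R + (R - 7*R*x))*(R + x) = (2*R - 7*R*x)*(R + x) = (R + x)*(2*R - 7*R*x))
c(g) = -4*g*(-6 + g) (c(g) = -4*g*(g - 6) = -4*g*(-6 + g))
(v(S) + c(Y(-12, 12))) - 12447 = (-148 + 4*(-12*(-7*12**2 + 2*(-12) + 2*12 - 7*(-12)*12))*(6 - (-12)*(-7*12**2 + 2*(-12) + 2*12 - 7*(-12)*12))) - 12447 = (-148 + 4*(-12*(-7*144 - 24 + 24 + 1008))*(6 - (-12)*(-7*144 - 24 + 24 + 1008))) - 12447 = (-148 + 4*(-12*(-1008 - 24 + 24 + 1008))*(6 - (-12)*(-1008 - 24 + 24 + 1008))) - 12447 = (-148 + 4*(-12*0)*(6 - (-12)*0)) - 12447 = (-148 + 4*0*(6 - 1*0)) - 12447 = (-148 + 4*0*(6 + 0)) - 12447 = (-148 + 4*0*6) - 12447 = (-148 + 0) - 12447 = -148 - 12447 = -12595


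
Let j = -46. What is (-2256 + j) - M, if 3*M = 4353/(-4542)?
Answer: -10454233/4542 ≈ -2301.7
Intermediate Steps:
M = -1451/4542 (M = (4353/(-4542))/3 = (4353*(-1/4542))/3 = (⅓)*(-1451/1514) = -1451/4542 ≈ -0.31946)
(-2256 + j) - M = (-2256 - 46) - 1*(-1451/4542) = -2302 + 1451/4542 = -10454233/4542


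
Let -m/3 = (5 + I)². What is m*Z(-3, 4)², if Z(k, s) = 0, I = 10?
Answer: 0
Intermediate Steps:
m = -675 (m = -3*(5 + 10)² = -3*15² = -3*225 = -675)
m*Z(-3, 4)² = -675*0² = -675*0 = 0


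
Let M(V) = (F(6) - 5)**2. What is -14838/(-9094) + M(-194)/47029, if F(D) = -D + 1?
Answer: 349362851/213840863 ≈ 1.6338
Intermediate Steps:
F(D) = 1 - D
M(V) = 100 (M(V) = ((1 - 1*6) - 5)**2 = ((1 - 6) - 5)**2 = (-5 - 5)**2 = (-10)**2 = 100)
-14838/(-9094) + M(-194)/47029 = -14838/(-9094) + 100/47029 = -14838*(-1/9094) + 100*(1/47029) = 7419/4547 + 100/47029 = 349362851/213840863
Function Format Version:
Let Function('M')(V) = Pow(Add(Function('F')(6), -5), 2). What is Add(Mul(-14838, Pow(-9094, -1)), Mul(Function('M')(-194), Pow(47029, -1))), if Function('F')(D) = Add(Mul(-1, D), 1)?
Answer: Rational(349362851, 213840863) ≈ 1.6338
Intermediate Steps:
Function('F')(D) = Add(1, Mul(-1, D))
Function('M')(V) = 100 (Function('M')(V) = Pow(Add(Add(1, Mul(-1, 6)), -5), 2) = Pow(Add(Add(1, -6), -5), 2) = Pow(Add(-5, -5), 2) = Pow(-10, 2) = 100)
Add(Mul(-14838, Pow(-9094, -1)), Mul(Function('M')(-194), Pow(47029, -1))) = Add(Mul(-14838, Pow(-9094, -1)), Mul(100, Pow(47029, -1))) = Add(Mul(-14838, Rational(-1, 9094)), Mul(100, Rational(1, 47029))) = Add(Rational(7419, 4547), Rational(100, 47029)) = Rational(349362851, 213840863)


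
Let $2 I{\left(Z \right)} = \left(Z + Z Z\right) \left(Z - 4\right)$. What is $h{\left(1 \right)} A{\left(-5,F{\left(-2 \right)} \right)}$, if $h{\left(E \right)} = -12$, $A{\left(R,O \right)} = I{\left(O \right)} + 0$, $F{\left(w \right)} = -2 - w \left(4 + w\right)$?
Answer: $72$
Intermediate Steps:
$I{\left(Z \right)} = \frac{\left(-4 + Z\right) \left(Z + Z^{2}\right)}{2}$ ($I{\left(Z \right)} = \frac{\left(Z + Z Z\right) \left(Z - 4\right)}{2} = \frac{\left(Z + Z^{2}\right) \left(-4 + Z\right)}{2} = \frac{\left(-4 + Z\right) \left(Z + Z^{2}\right)}{2}$)
$F{\left(w \right)} = -2 - w \left(4 + w\right)$
$A{\left(R,O \right)} = \frac{O \left(-4 + O^{2} - 3 O\right)}{2}$ ($A{\left(R,O \right)} = \frac{O \left(-4 + O^{2} - 3 O\right)}{2} + 0 = \frac{O \left(-4 + O^{2} - 3 O\right)}{2}$)
$h{\left(1 \right)} A{\left(-5,F{\left(-2 \right)} \right)} = - 12 \frac{\left(-2 - \left(-2\right)^{2} - -8\right) \left(-4 + \left(-2 - \left(-2\right)^{2} - -8\right)^{2} - 3 \left(-2 - \left(-2\right)^{2} - -8\right)\right)}{2} = - 12 \frac{\left(-2 - 4 + 8\right) \left(-4 + \left(-2 - 4 + 8\right)^{2} - 3 \left(-2 - 4 + 8\right)\right)}{2} = - 12 \cdot \frac{1}{2} \cdot 2 \left(-4 + 2^{2} - 6\right) = - 12 \cdot \frac{1}{2} \cdot 2 \left(-4 + 4 - 6\right) = - 12 \cdot \frac{1}{2} \cdot 2 \left(-6\right) = \left(-12\right) \left(-6\right) = 72$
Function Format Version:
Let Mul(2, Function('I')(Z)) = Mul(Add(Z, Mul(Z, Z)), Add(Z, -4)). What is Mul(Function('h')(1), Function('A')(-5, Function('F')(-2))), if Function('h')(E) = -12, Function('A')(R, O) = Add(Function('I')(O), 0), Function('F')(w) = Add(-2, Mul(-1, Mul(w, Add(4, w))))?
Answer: 72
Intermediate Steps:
Function('I')(Z) = Mul(Rational(1, 2), Add(-4, Z), Add(Z, Pow(Z, 2))) (Function('I')(Z) = Mul(Rational(1, 2), Mul(Add(Z, Mul(Z, Z)), Add(Z, -4))) = Mul(Rational(1, 2), Mul(Add(Z, Pow(Z, 2)), Add(-4, Z))) = Mul(Rational(1, 2), Mul(Add(-4, Z), Add(Z, Pow(Z, 2)))) = Mul(Rational(1, 2), Add(-4, Z), Add(Z, Pow(Z, 2))))
Function('F')(w) = Add(-2, Mul(-1, w, Add(4, w)))
Function('A')(R, O) = Mul(Rational(1, 2), O, Add(-4, Pow(O, 2), Mul(-3, O))) (Function('A')(R, O) = Add(Mul(Rational(1, 2), O, Add(-4, Pow(O, 2), Mul(-3, O))), 0) = Mul(Rational(1, 2), O, Add(-4, Pow(O, 2), Mul(-3, O))))
Mul(Function('h')(1), Function('A')(-5, Function('F')(-2))) = Mul(-12, Mul(Rational(1, 2), Add(-2, Mul(-1, Pow(-2, 2)), Mul(-4, -2)), Add(-4, Pow(Add(-2, Mul(-1, Pow(-2, 2)), Mul(-4, -2)), 2), Mul(-3, Add(-2, Mul(-1, Pow(-2, 2)), Mul(-4, -2)))))) = Mul(-12, Mul(Rational(1, 2), Add(-2, Mul(-1, 4), 8), Add(-4, Pow(Add(-2, Mul(-1, 4), 8), 2), Mul(-3, Add(-2, Mul(-1, 4), 8))))) = Mul(-12, Mul(Rational(1, 2), Add(-2, -4, 8), Add(-4, Pow(Add(-2, -4, 8), 2), Mul(-3, Add(-2, -4, 8))))) = Mul(-12, Mul(Rational(1, 2), 2, Add(-4, Pow(2, 2), Mul(-3, 2)))) = Mul(-12, Mul(Rational(1, 2), 2, Add(-4, 4, -6))) = Mul(-12, Mul(Rational(1, 2), 2, -6)) = Mul(-12, -6) = 72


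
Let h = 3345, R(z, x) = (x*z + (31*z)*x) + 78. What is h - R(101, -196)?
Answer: 636739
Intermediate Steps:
R(z, x) = 78 + 32*x*z (R(z, x) = (x*z + 31*x*z) + 78 = 32*x*z + 78 = 78 + 32*x*z)
h - R(101, -196) = 3345 - (78 + 32*(-196)*101) = 3345 - (78 - 633472) = 3345 - 1*(-633394) = 3345 + 633394 = 636739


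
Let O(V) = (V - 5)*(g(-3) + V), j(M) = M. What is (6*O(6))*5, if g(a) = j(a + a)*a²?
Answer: -1440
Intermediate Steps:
g(a) = 2*a³ (g(a) = (a + a)*a² = (2*a)*a² = 2*a³)
O(V) = (-54 + V)*(-5 + V) (O(V) = (V - 5)*(2*(-3)³ + V) = (-5 + V)*(2*(-27) + V) = (-5 + V)*(-54 + V) = (-54 + V)*(-5 + V))
(6*O(6))*5 = (6*(270 + 6² - 59*6))*5 = (6*(270 + 36 - 354))*5 = (6*(-48))*5 = -288*5 = -1440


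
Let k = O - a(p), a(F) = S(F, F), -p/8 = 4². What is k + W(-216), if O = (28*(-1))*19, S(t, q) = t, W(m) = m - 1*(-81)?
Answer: -539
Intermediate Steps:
W(m) = 81 + m (W(m) = m + 81 = 81 + m)
p = -128 (p = -8*4² = -8*16 = -128)
a(F) = F
O = -532 (O = -28*19 = -532)
k = -404 (k = -532 - 1*(-128) = -532 + 128 = -404)
k + W(-216) = -404 + (81 - 216) = -404 - 135 = -539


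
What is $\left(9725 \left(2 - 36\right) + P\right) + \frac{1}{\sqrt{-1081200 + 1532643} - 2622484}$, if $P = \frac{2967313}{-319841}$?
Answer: $- \frac{727345092510099674710963}{2199681491141428733} - \frac{\sqrt{451443}}{6877421878813} \approx -3.3066 \cdot 10^{5}$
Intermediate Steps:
$P = - \frac{2967313}{319841}$ ($P = 2967313 \left(- \frac{1}{319841}\right) = - \frac{2967313}{319841} \approx -9.2775$)
$\left(9725 \left(2 - 36\right) + P\right) + \frac{1}{\sqrt{-1081200 + 1532643} - 2622484} = \left(9725 \left(2 - 36\right) - \frac{2967313}{319841}\right) + \frac{1}{\sqrt{-1081200 + 1532643} - 2622484} = \left(9725 \left(2 - 36\right) - \frac{2967313}{319841}\right) + \frac{1}{\sqrt{451443} - 2622484} = \left(9725 \left(-34\right) - \frac{2967313}{319841}\right) + \frac{1}{-2622484 + \sqrt{451443}} = \left(-330650 - \frac{2967313}{319841}\right) + \frac{1}{-2622484 + \sqrt{451443}} = - \frac{105758393963}{319841} + \frac{1}{-2622484 + \sqrt{451443}}$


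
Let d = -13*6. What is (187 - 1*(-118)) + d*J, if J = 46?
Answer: -3283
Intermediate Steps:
d = -78
(187 - 1*(-118)) + d*J = (187 - 1*(-118)) - 78*46 = (187 + 118) - 3588 = 305 - 3588 = -3283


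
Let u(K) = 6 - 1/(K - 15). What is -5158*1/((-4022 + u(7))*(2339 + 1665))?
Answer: 10316/32159127 ≈ 0.00032078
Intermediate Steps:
u(K) = 6 - 1/(-15 + K)
-5158*1/((-4022 + u(7))*(2339 + 1665)) = -5158*1/((-4022 + (-91 + 6*7)/(-15 + 7))*(2339 + 1665)) = -5158*1/(4004*(-4022 + (-91 + 42)/(-8))) = -5158*1/(4004*(-4022 - ⅛*(-49))) = -5158*1/(4004*(-4022 + 49/8)) = -5158/(4004*(-32127/8)) = -5158/(-32159127/2) = -5158*(-2/32159127) = 10316/32159127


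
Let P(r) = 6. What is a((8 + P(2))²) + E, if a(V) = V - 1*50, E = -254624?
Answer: -254478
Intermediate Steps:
a(V) = -50 + V (a(V) = V - 50 = -50 + V)
a((8 + P(2))²) + E = (-50 + (8 + 6)²) - 254624 = (-50 + 14²) - 254624 = (-50 + 196) - 254624 = 146 - 254624 = -254478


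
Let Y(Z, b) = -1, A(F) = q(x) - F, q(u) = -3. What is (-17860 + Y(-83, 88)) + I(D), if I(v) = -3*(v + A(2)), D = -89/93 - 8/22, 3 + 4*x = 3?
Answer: -6084135/341 ≈ -17842.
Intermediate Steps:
x = 0 (x = -3/4 + (1/4)*3 = -3/4 + 3/4 = 0)
A(F) = -3 - F
D = -1351/1023 (D = -89*1/93 - 8*1/22 = -89/93 - 4/11 = -1351/1023 ≈ -1.3206)
I(v) = 15 - 3*v (I(v) = -3*(v + (-3 - 1*2)) = -3*(v + (-3 - 2)) = -3*(v - 5) = -3*(-5 + v) = 15 - 3*v)
(-17860 + Y(-83, 88)) + I(D) = (-17860 - 1) + (15 - 3*(-1351/1023)) = -17861 + (15 + 1351/341) = -17861 + 6466/341 = -6084135/341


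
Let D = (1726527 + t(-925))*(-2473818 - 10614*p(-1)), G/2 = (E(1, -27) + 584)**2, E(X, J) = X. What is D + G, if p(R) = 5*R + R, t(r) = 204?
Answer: -4161652407504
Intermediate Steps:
p(R) = 6*R
G = 684450 (G = 2*(1 + 584)**2 = 2*585**2 = 2*342225 = 684450)
D = -4161653091954 (D = (1726527 + 204)*(-2473818 - 63684*(-1)) = 1726731*(-2473818 - 10614*(-6)) = 1726731*(-2473818 + 63684) = 1726731*(-2410134) = -4161653091954)
D + G = -4161653091954 + 684450 = -4161652407504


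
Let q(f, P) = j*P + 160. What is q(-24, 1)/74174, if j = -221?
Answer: -61/74174 ≈ -0.00082239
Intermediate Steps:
q(f, P) = 160 - 221*P (q(f, P) = -221*P + 160 = 160 - 221*P)
q(-24, 1)/74174 = (160 - 221*1)/74174 = (160 - 221)*(1/74174) = -61*1/74174 = -61/74174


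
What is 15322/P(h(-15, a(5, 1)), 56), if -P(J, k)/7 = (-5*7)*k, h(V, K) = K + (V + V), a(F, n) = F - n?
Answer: 7661/6860 ≈ 1.1168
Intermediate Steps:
h(V, K) = K + 2*V
P(J, k) = 245*k (P(J, k) = -7*(-5*7)*k = -(-245)*k = 245*k)
15322/P(h(-15, a(5, 1)), 56) = 15322/((245*56)) = 15322/13720 = 15322*(1/13720) = 7661/6860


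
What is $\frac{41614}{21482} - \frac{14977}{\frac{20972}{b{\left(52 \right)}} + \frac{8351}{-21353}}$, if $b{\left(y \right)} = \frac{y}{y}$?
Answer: $\frac{5882501873534}{4809892462865} \approx 1.223$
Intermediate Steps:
$b{\left(y \right)} = 1$
$\frac{41614}{21482} - \frac{14977}{\frac{20972}{b{\left(52 \right)}} + \frac{8351}{-21353}} = \frac{41614}{21482} - \frac{14977}{\frac{20972}{1} + \frac{8351}{-21353}} = 41614 \cdot \frac{1}{21482} - \frac{14977}{20972 \cdot 1 + 8351 \left(- \frac{1}{21353}\right)} = \frac{20807}{10741} - \frac{14977}{20972 - \frac{8351}{21353}} = \frac{20807}{10741} - \frac{14977}{\frac{447806765}{21353}} = \frac{20807}{10741} - \frac{319803881}{447806765} = \frac{5882501873534}{4809892462865}$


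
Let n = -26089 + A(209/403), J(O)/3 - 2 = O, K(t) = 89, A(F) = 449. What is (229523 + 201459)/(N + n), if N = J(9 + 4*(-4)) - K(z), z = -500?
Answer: -215491/12872 ≈ -16.741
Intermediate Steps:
J(O) = 6 + 3*O
n = -25640 (n = -26089 + 449 = -25640)
N = -104 (N = (6 + 3*(9 + 4*(-4))) - 1*89 = (6 + 3*(9 - 16)) - 89 = (6 + 3*(-7)) - 89 = (6 - 21) - 89 = -15 - 89 = -104)
(229523 + 201459)/(N + n) = (229523 + 201459)/(-104 - 25640) = 430982/(-25744) = 430982*(-1/25744) = -215491/12872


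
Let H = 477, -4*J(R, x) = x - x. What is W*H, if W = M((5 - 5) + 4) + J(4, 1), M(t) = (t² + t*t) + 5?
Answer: 17649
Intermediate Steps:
J(R, x) = 0 (J(R, x) = -(x - x)/4 = -¼*0 = 0)
M(t) = 5 + 2*t² (M(t) = (t² + t²) + 5 = 2*t² + 5 = 5 + 2*t²)
W = 37 (W = (5 + 2*((5 - 5) + 4)²) + 0 = (5 + 2*(0 + 4)²) + 0 = (5 + 2*4²) + 0 = (5 + 2*16) + 0 = (5 + 32) + 0 = 37 + 0 = 37)
W*H = 37*477 = 17649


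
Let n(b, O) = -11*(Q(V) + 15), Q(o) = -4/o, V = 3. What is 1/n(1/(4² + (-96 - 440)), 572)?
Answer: -3/451 ≈ -0.0066519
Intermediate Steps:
n(b, O) = -451/3 (n(b, O) = -11*(-4/3 + 15) = -11*41/3 = -451/3)
1/n(1/(4² + (-96 - 440)), 572) = 1/(-451/3) = -3/451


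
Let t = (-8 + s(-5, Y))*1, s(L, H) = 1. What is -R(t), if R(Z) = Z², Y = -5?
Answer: -49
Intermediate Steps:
t = -7 (t = (-8 + 1)*1 = -7*1 = -7)
-R(t) = -1*(-7)² = -1*49 = -49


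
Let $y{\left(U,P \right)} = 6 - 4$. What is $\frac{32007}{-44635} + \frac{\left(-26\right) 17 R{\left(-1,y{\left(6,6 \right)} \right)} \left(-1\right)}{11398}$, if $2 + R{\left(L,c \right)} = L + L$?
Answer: $- \frac{221865233}{254374865} \approx -0.8722$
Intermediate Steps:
$y{\left(U,P \right)} = 2$ ($y{\left(U,P \right)} = 6 - 4 = 2$)
$R{\left(L,c \right)} = -2 + 2 L$ ($R{\left(L,c \right)} = -2 + \left(L + L\right) = -2 + 2 L$)
$\frac{32007}{-44635} + \frac{\left(-26\right) 17 R{\left(-1,y{\left(6,6 \right)} \right)} \left(-1\right)}{11398} = \frac{32007}{-44635} + \frac{\left(-26\right) 17 \left(-2 + 2 \left(-1\right)\right) \left(-1\right)}{11398} = 32007 \left(- \frac{1}{44635}\right) + - 442 \left(-2 - 2\right) \left(-1\right) \frac{1}{11398} = - \frac{32007}{44635} + - 442 \left(\left(-4\right) \left(-1\right)\right) \frac{1}{11398} = - \frac{32007}{44635} + \left(-442\right) 4 \cdot \frac{1}{11398} = - \frac{32007}{44635} - \frac{884}{5699} = - \frac{221865233}{254374865}$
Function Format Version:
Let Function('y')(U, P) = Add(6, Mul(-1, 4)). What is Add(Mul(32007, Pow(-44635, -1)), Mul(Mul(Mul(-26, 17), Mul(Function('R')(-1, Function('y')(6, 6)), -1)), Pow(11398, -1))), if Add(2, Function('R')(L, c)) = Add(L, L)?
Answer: Rational(-221865233, 254374865) ≈ -0.87220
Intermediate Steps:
Function('y')(U, P) = 2 (Function('y')(U, P) = Add(6, -4) = 2)
Function('R')(L, c) = Add(-2, Mul(2, L)) (Function('R')(L, c) = Add(-2, Add(L, L)) = Add(-2, Mul(2, L)))
Add(Mul(32007, Pow(-44635, -1)), Mul(Mul(Mul(-26, 17), Mul(Function('R')(-1, Function('y')(6, 6)), -1)), Pow(11398, -1))) = Add(Mul(32007, Pow(-44635, -1)), Mul(Mul(Mul(-26, 17), Mul(Add(-2, Mul(2, -1)), -1)), Pow(11398, -1))) = Add(Mul(32007, Rational(-1, 44635)), Mul(Mul(-442, Mul(Add(-2, -2), -1)), Rational(1, 11398))) = Add(Rational(-32007, 44635), Mul(Mul(-442, Mul(-4, -1)), Rational(1, 11398))) = Add(Rational(-32007, 44635), Mul(Mul(-442, 4), Rational(1, 11398))) = Add(Rational(-32007, 44635), Mul(-1768, Rational(1, 11398))) = Add(Rational(-32007, 44635), Rational(-884, 5699)) = Rational(-221865233, 254374865)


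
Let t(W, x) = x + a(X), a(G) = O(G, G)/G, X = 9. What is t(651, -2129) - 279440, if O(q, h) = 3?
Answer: -844706/3 ≈ -2.8157e+5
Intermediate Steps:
a(G) = 3/G
t(W, x) = 1/3 + x (t(W, x) = x + 3/9 = x + 3*(1/9) = x + 1/3 = 1/3 + x)
t(651, -2129) - 279440 = (1/3 - 2129) - 279440 = -6386/3 - 279440 = -844706/3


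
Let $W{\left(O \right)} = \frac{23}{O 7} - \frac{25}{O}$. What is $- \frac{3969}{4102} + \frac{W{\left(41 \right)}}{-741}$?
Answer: $- \frac{6341743}{6559098} \approx -0.96686$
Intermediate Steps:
$W{\left(O \right)} = - \frac{152}{7 O}$ ($W{\left(O \right)} = \frac{23}{7 O} - \frac{25}{O} = - \frac{152}{7 O}$)
$- \frac{3969}{4102} + \frac{W{\left(41 \right)}}{-741} = - \frac{3969}{4102} + \frac{\left(- \frac{152}{7}\right) \frac{1}{41}}{-741} = \left(-3969\right) \frac{1}{4102} + \left(- \frac{152}{7}\right) \frac{1}{41} \left(- \frac{1}{741}\right) = - \frac{567}{586} - - \frac{8}{11193} = - \frac{567}{586} + \frac{8}{11193} = - \frac{6341743}{6559098}$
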